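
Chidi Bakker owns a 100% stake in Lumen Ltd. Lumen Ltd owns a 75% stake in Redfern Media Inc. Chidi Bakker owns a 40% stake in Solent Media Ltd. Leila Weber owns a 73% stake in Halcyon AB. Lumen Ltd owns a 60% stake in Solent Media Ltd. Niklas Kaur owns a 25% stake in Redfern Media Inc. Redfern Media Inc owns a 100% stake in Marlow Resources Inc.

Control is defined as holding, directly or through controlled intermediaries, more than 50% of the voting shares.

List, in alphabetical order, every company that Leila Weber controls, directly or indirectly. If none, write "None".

Halcyon AB

Leila holds 73% of Halcyon, so Leila controls Halcyon.
No other company's threshold is met.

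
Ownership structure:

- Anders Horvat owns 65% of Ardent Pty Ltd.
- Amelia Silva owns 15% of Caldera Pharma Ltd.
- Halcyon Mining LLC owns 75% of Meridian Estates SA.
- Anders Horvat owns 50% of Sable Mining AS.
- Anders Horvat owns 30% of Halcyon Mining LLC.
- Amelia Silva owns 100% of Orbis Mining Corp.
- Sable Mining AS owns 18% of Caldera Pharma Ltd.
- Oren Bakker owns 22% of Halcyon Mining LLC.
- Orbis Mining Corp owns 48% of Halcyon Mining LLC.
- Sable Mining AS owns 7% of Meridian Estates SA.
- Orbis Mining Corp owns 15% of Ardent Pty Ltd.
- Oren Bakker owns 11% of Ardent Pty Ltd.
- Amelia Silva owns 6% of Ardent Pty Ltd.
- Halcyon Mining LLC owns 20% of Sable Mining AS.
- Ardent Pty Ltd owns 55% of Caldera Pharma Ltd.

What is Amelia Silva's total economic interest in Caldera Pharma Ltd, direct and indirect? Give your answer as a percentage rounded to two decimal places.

Amelia reaches Caldera along 4 paths.
Via Orbis → Halcyon → Sable: 100% × 48% × 20% × 18% = 1.728%.
Direct stake: 15% = 15%.
Via Orbis → Ardent: 100% × 15% × 55% = 8.25%.
Via Ardent: 6% × 55% = 3.3%.
Total: 1.728% + 15% + 8.25% + 3.3% = 28.278%.
Rounded: 28.28%.

28.28%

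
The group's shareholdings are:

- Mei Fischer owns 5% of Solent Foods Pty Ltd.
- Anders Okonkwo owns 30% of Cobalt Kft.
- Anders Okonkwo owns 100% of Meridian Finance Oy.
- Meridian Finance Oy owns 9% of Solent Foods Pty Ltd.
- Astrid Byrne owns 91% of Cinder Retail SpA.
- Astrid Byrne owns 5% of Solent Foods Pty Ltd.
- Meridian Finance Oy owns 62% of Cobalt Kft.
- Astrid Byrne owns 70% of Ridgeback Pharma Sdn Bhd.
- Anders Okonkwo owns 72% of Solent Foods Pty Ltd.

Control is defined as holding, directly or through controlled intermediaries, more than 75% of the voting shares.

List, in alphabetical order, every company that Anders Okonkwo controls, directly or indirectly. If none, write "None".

Cobalt Kft, Meridian Finance Oy, Solent Foods Pty Ltd

Anders holds 100% of Meridian, so Anders controls Meridian.
Meridian and Anders together hold 62% + 30% = 92% of Cobalt, so Anders controls Cobalt.
Anders and Meridian together hold 72% + 9% = 81% of Solent, so Anders controls Solent.
No other company's threshold is met.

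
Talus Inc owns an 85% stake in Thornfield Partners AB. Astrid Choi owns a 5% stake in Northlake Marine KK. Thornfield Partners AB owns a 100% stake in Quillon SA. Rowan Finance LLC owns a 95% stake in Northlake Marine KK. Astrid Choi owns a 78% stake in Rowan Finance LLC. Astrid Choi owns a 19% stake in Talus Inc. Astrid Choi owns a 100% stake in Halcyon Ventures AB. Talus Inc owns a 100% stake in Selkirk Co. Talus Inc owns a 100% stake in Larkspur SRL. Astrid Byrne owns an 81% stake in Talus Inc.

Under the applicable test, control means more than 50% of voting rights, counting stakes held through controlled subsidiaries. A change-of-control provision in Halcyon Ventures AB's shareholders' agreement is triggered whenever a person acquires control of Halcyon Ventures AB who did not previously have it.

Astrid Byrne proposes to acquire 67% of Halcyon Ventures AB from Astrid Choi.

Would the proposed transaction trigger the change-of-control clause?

Yes

The purchase adds only to Astrid Byrne's holdings (Astrid Choi's stake shrinks), so Astrid Byrne is the only person who could newly come to control Halcyon.
Astrid Byrne holds 81% of Talus, so Astrid Byrne controls Talus.
Talus holds 85% of Thornfield, so Astrid Byrne controls Thornfield.
Thornfield holds 100% of Quillon, so Astrid Byrne controls Quillon.
Talus holds 100% of Selkirk, so Astrid Byrne controls Selkirk.
Talus holds 100% of Larkspur, so Astrid Byrne controls Larkspur.
Neither Astrid Byrne nor any entity Astrid Byrne controls holds any voting interest in Halcyon.
So before the transaction, Astrid Byrne does not control Halcyon.
After the purchase, Astrid Byrne holds 67% of Halcyon directly, and Astrid Choi's stake falls to 33%.
Astrid Byrne holds 67% of Halcyon, so Astrid Byrne controls Halcyon.
Astrid Byrne did not control Halcyon before and does after, so the clause is triggered.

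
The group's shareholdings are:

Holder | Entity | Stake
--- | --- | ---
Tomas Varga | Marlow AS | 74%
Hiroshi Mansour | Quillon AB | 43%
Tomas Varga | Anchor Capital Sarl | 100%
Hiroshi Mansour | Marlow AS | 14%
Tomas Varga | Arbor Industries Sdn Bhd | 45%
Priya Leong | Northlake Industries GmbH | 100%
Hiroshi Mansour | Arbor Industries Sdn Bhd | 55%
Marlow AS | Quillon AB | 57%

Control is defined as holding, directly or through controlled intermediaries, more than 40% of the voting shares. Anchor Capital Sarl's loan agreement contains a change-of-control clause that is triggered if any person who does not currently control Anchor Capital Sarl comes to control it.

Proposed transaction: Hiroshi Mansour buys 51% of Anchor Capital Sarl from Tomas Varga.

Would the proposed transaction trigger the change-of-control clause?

The purchase adds only to Hiroshi's holdings (Tomas's stake shrinks), so Hiroshi is the only person who could newly come to control Anchor.
Hiroshi holds 43% of Quillon, so Hiroshi controls Quillon.
Hiroshi holds 55% of Arbor, so Hiroshi controls Arbor.
Neither Hiroshi nor any entity Hiroshi controls holds any voting interest in Anchor.
So before the transaction, Hiroshi does not control Anchor.
After the purchase, Hiroshi holds 51% of Anchor directly, and Tomas's stake falls to 49%.
Hiroshi holds 51% of Anchor, so Hiroshi controls Anchor.
Hiroshi did not control Anchor before and does after, so the clause is triggered.

Yes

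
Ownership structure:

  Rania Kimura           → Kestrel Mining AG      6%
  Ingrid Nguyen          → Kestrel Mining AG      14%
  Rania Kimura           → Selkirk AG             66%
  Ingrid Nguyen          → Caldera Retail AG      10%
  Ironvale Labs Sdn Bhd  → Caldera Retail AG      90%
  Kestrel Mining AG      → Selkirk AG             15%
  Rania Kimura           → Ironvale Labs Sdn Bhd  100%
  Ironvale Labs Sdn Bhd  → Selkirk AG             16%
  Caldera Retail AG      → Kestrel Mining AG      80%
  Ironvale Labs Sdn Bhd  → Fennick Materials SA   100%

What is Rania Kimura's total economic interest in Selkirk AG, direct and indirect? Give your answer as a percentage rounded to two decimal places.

Rania reaches Selkirk along 4 paths.
Via Kestrel: 6% × 15% = 0.9%.
Via Ironvale → Caldera → Kestrel: 100% × 90% × 80% × 15% = 10.8%.
Direct stake: 66% = 66%.
Via Ironvale: 100% × 16% = 16%.
Total: 0.9% + 10.8% + 66% + 16% = 93.7%.
Rounded: 93.70%.

93.70%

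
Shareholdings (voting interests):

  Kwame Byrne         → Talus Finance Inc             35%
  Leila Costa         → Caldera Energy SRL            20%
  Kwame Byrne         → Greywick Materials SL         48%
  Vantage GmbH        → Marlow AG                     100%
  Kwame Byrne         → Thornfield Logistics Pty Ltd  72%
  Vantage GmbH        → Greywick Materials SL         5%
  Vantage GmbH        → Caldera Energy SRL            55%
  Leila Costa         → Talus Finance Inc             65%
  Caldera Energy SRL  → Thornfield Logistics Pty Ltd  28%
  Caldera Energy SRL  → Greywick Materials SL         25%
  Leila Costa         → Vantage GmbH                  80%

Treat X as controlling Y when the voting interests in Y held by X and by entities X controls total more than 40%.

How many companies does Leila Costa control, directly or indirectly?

Leila holds 80% of Vantage, so Leila controls Vantage.
Leila holds 65% of Talus, so Leila controls Talus.
Leila and Vantage together hold 20% + 55% = 75% of Caldera, so Leila controls Caldera.
Vantage holds 100% of Marlow, so Leila controls Marlow.
No other company's threshold is met.
Leila controls 4 companies.

4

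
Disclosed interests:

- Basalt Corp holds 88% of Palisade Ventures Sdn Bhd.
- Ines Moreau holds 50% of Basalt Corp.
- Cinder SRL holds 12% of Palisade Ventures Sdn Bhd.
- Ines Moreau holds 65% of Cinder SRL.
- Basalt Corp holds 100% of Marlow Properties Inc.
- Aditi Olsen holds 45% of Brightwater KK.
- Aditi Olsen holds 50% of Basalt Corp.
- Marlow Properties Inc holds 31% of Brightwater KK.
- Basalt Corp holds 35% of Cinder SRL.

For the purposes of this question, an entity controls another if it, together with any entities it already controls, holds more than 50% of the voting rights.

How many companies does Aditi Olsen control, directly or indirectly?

0

Aditi's largest direct stake is 50% in Basalt, which does not meet the threshold.
Aditi controls 0 companies.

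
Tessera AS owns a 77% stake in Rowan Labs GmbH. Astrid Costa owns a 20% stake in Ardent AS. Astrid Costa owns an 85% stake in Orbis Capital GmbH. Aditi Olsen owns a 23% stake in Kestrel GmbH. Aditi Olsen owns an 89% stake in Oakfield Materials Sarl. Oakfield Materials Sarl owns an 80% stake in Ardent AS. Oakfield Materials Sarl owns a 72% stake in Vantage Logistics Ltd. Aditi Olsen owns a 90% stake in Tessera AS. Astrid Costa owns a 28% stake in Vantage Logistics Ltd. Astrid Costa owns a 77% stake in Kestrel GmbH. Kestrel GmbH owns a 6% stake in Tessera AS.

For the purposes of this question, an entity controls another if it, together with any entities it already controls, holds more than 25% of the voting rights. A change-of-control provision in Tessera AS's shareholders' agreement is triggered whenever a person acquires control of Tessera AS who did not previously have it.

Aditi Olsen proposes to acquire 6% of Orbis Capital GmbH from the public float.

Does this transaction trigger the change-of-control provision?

The purchase changes only Aditi's holdings, so Aditi is the only person who could newly come to control Tessera.
Aditi holds 90% of Tessera, so Aditi controls Tessera.
So Aditi already controls Tessera before the transaction.
After the purchase, Aditi holds 6% of Orbis directly.
Aditi controlled Tessera already, so this is not a new person acquiring control; every other person's position is unchanged or reduced.
No new person acquires control, so the clause is not triggered.

No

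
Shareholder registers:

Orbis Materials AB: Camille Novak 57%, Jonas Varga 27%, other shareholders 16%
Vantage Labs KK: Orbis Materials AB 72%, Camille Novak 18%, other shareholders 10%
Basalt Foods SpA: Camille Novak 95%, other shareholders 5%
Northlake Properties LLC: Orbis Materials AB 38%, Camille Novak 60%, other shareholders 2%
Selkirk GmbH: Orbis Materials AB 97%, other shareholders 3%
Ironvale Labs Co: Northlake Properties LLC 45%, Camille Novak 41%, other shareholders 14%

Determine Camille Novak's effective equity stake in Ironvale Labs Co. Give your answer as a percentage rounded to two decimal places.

77.75%

Camille reaches Ironvale along 3 paths.
Via Orbis → Northlake: 57% × 38% × 45% = 9.747%.
Via Northlake: 60% × 45% = 27%.
Direct stake: 41% = 41%.
Total: 9.747% + 27% + 41% = 77.747%.
Rounded: 77.75%.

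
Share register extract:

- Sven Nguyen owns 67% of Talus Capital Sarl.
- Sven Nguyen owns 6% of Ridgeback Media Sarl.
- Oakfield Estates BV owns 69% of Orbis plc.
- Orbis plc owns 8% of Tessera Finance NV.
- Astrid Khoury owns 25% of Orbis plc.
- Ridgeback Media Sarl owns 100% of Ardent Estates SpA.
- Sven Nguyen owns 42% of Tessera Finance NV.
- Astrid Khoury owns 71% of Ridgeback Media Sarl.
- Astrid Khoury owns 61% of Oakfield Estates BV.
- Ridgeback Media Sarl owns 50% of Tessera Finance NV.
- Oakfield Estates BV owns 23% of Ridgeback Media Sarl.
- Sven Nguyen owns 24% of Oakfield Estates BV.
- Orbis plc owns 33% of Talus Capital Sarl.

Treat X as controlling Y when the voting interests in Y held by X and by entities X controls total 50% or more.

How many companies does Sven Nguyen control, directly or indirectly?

Sven holds 67% of Talus, so Sven controls Talus.
No other company's threshold is met.
Sven controls 1 company.

1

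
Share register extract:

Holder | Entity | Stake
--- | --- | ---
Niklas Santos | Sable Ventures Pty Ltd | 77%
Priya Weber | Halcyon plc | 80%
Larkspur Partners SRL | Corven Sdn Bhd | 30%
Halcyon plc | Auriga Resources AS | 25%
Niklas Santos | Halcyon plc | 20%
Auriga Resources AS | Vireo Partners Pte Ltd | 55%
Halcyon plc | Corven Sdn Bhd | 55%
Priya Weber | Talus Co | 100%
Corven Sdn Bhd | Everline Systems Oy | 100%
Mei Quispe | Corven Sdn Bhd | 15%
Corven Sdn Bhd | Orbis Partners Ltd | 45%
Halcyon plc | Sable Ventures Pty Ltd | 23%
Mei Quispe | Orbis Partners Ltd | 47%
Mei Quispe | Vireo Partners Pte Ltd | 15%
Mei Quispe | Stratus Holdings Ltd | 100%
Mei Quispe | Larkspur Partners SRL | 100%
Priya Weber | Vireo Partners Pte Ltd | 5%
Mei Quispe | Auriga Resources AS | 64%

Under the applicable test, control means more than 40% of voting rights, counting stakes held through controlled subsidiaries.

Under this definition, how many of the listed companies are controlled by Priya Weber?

Priya holds 80% of Halcyon, so Priya controls Halcyon.
Halcyon holds 55% of Corven, so Priya controls Corven.
Priya holds 100% of Talus, so Priya controls Talus.
Corven holds 45% of Orbis, so Priya controls Orbis.
Corven holds 100% of Everline, so Priya controls Everline.
No other company's threshold is met.
Priya controls 5 companies.

5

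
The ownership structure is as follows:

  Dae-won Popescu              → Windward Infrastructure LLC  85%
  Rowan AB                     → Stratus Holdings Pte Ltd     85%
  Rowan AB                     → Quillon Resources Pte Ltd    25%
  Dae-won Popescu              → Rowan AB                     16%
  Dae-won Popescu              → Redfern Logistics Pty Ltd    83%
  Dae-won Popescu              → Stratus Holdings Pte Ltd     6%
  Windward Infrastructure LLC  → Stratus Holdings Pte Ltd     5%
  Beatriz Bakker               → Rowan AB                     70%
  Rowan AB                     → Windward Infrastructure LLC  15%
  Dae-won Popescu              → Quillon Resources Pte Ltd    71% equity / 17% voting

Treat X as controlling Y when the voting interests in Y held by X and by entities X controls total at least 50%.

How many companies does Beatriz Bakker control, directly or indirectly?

2

Beatriz holds 70% of Rowan, so Beatriz controls Rowan.
Rowan holds 85% of Stratus, so Beatriz controls Stratus.
No other company's threshold is met.
Beatriz controls 2 companies.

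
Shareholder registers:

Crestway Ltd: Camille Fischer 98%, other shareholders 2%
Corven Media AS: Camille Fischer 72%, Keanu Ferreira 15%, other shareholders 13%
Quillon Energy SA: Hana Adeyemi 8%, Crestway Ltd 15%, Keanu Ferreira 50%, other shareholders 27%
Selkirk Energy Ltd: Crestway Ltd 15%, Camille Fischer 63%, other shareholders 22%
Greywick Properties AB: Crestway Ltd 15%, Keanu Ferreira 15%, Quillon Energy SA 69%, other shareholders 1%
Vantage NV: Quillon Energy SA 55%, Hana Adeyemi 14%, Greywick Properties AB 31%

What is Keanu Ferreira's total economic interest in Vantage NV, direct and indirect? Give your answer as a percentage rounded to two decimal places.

Keanu reaches Vantage along 3 paths.
Via Quillon: 50% × 55% = 27.5%.
Via Greywick: 15% × 31% = 4.65%.
Via Quillon → Greywick: 50% × 69% × 31% = 10.695%.
Total: 27.5% + 4.65% + 10.695% = 42.845%.
Rounded: 42.85%.

42.85%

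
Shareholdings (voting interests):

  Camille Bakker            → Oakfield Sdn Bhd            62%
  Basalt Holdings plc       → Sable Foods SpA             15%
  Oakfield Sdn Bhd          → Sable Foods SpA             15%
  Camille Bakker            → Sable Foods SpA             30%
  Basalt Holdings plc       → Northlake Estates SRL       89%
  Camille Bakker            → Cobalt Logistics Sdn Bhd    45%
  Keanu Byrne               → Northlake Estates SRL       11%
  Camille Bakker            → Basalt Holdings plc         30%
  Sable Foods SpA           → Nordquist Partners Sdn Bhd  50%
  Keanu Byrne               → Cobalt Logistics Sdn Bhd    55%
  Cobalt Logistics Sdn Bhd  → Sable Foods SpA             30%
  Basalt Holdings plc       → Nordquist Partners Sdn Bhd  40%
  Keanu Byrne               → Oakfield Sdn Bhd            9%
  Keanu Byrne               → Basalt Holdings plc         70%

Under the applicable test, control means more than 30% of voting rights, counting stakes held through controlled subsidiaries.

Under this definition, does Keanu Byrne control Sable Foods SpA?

Yes

Keanu holds 70% of Basalt, so Keanu controls Basalt.
Keanu holds 55% of Cobalt, so Keanu controls Cobalt.
Cobalt and Basalt together hold 30% + 15% = 45% of Sable, so Keanu controls Sable.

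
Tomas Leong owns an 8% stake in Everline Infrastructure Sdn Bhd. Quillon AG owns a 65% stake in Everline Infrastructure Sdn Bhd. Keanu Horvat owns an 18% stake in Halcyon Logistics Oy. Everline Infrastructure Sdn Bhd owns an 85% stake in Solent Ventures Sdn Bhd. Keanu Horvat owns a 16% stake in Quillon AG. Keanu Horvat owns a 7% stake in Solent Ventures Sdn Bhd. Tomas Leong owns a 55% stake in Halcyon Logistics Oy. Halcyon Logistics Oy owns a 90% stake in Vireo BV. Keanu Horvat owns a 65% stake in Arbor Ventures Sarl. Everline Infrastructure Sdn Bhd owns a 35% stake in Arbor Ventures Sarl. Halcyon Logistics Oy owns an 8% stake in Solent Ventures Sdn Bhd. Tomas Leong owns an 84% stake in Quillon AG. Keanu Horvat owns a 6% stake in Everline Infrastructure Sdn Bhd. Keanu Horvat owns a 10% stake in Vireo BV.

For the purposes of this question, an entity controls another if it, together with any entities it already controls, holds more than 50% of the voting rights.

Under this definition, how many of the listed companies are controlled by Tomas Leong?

5

Tomas holds 84% of Quillon, so Tomas controls Quillon.
Tomas holds 55% of Halcyon, so Tomas controls Halcyon.
Halcyon holds 90% of Vireo, so Tomas controls Vireo.
Tomas and Quillon together hold 8% + 65% = 73% of Everline, so Tomas controls Everline.
Everline and Halcyon together hold 85% + 8% = 93% of Solent, so Tomas controls Solent.
No other company's threshold is met.
Tomas controls 5 companies.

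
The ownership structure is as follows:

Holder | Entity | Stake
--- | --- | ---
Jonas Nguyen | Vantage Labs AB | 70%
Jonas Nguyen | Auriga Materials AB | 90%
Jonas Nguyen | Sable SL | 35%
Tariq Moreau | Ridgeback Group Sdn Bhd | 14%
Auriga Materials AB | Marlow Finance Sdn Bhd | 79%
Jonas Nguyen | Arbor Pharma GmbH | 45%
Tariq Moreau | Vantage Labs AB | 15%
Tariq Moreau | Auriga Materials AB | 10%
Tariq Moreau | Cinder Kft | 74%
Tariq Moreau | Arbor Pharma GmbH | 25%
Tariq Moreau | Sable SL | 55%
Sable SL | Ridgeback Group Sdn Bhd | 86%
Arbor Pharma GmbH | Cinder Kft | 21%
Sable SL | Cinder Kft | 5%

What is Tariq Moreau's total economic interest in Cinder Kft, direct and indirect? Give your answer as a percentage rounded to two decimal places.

82.00%

Tariq reaches Cinder along 3 paths.
Via Arbor: 25% × 21% = 5.25%.
Direct stake: 74% = 74%.
Via Sable: 55% × 5% = 2.75%.
Total: 5.25% + 74% + 2.75% = 82%.
Rounded: 82.00%.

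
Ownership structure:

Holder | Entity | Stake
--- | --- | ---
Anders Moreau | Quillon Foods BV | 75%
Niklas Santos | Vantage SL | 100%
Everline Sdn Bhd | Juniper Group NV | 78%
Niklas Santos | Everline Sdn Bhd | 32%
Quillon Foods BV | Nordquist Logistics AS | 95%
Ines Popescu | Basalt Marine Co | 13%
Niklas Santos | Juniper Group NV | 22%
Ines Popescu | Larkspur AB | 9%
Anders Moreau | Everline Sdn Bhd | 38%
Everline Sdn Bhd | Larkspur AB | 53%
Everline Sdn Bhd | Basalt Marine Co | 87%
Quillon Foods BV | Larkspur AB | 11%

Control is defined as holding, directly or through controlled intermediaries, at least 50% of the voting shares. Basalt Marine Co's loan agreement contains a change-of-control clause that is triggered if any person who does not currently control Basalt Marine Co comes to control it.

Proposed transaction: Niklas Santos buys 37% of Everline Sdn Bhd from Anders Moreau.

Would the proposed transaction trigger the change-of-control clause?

Yes

The purchase adds only to Niklas's holdings (Anders's stake shrinks), so Niklas is the only person who could newly come to control Basalt.
Niklas holds 100% of Vantage, so Niklas controls Vantage.
Neither Niklas nor any entity Niklas controls holds any voting interest in Basalt.
So before the transaction, Niklas does not control Basalt.
After the purchase, Niklas's direct stake in Everline rises to 32% + 37% = 69%, and Anders's stake falls to 1%.
Niklas holds 69% of Everline, so Niklas controls Everline.
Everline holds 87% of Basalt, so Niklas controls Basalt.
Niklas did not control Basalt before and does after, so the clause is triggered.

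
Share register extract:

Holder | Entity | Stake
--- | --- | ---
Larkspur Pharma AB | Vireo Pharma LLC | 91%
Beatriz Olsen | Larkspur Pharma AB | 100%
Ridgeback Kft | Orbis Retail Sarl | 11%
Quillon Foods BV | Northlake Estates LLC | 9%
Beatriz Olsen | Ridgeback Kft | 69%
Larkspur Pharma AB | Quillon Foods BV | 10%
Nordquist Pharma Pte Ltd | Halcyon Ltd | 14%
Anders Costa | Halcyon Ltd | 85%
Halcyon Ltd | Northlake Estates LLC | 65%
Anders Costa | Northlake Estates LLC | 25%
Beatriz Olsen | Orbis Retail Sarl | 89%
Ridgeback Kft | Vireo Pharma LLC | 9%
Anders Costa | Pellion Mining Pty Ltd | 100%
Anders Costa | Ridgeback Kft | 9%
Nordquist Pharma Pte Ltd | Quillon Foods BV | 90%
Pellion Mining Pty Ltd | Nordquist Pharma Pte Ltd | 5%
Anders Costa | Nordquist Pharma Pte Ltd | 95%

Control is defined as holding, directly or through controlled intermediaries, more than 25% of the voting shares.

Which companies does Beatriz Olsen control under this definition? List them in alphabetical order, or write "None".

Beatriz holds 69% of Ridgeback, so Beatriz controls Ridgeback.
Beatriz and Ridgeback together hold 89% + 11% = 100% of Orbis, so Beatriz controls Orbis.
Beatriz holds 100% of Larkspur, so Beatriz controls Larkspur.
Larkspur and Ridgeback together hold 91% + 9% = 100% of Vireo, so Beatriz controls Vireo.
No other company's threshold is met.

Larkspur Pharma AB, Orbis Retail Sarl, Ridgeback Kft, Vireo Pharma LLC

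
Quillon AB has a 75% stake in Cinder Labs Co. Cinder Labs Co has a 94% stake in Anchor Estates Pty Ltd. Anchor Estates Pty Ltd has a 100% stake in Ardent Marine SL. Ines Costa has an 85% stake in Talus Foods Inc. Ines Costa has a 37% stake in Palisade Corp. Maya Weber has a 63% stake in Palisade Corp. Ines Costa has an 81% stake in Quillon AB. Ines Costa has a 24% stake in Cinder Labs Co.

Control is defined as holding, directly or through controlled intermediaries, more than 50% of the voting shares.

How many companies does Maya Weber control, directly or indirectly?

Maya holds 63% of Palisade, so Maya controls Palisade.
No other company's threshold is met.
Maya controls 1 company.

1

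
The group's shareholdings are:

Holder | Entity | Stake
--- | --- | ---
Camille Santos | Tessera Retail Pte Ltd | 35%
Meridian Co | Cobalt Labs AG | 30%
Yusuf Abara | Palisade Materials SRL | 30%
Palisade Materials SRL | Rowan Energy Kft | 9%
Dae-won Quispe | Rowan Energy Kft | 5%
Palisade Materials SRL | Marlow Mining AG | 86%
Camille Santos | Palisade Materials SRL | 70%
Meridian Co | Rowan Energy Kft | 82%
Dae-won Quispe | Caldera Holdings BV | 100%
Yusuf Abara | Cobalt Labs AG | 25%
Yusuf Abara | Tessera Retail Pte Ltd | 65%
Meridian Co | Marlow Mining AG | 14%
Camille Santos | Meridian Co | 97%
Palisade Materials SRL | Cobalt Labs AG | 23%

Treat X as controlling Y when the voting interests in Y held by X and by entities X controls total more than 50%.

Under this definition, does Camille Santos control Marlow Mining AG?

Yes

Camille holds 70% of Palisade, so Camille controls Palisade.
Camille holds 97% of Meridian, so Camille controls Meridian.
Meridian and Palisade together hold 14% + 86% = 100% of Marlow, so Camille controls Marlow.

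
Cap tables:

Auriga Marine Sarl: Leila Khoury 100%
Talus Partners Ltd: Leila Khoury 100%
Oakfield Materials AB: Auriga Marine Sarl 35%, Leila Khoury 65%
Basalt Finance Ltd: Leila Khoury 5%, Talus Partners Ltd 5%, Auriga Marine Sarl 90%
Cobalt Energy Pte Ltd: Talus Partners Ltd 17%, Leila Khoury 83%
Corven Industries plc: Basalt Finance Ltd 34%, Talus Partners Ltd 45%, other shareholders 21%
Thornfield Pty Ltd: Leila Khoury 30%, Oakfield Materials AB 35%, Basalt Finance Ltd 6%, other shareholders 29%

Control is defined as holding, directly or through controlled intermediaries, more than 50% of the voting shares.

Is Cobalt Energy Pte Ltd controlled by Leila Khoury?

Yes

Leila holds 100% of Talus, so Leila controls Talus.
Talus and Leila together hold 17% + 83% = 100% of Cobalt, so Leila controls Cobalt.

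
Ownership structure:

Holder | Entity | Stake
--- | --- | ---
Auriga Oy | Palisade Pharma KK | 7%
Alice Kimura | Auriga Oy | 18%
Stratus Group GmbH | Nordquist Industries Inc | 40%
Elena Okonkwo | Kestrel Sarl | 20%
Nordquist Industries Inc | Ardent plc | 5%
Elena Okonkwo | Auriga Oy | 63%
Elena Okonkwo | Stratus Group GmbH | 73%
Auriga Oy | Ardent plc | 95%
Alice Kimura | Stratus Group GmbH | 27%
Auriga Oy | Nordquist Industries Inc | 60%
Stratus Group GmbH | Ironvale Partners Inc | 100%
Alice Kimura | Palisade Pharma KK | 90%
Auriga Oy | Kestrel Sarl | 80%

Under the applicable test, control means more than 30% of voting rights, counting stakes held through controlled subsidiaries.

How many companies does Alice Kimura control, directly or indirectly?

1

Alice holds 90% of Palisade, so Alice controls Palisade.
No other company's threshold is met.
Alice controls 1 company.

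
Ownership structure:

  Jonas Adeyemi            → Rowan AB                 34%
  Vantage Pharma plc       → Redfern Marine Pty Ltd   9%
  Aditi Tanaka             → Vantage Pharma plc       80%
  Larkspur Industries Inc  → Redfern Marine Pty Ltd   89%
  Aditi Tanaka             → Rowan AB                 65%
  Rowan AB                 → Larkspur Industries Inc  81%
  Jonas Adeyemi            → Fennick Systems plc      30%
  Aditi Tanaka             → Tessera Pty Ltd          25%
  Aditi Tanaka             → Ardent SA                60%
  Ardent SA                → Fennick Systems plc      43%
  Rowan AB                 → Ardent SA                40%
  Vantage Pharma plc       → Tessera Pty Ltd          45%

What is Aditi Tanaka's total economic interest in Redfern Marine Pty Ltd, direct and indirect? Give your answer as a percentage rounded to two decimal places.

Aditi reaches Redfern along 2 paths.
Via Rowan → Larkspur: 65% × 81% × 89% = 46.8585%.
Via Vantage: 80% × 9% = 7.2%.
Total: 46.8585% + 7.2% = 54.0585%.
Rounded: 54.06%.

54.06%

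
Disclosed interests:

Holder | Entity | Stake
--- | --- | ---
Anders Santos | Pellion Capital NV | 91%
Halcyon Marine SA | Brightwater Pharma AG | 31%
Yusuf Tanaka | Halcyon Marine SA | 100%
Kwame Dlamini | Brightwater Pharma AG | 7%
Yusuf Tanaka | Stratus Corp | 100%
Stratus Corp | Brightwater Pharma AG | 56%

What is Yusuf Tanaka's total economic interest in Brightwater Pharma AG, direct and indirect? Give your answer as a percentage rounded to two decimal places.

Yusuf reaches Brightwater along 2 paths.
Via Stratus: 100% × 56% = 56%.
Via Halcyon: 100% × 31% = 31%.
Total: 56% + 31% = 87%.
Rounded: 87.00%.

87.00%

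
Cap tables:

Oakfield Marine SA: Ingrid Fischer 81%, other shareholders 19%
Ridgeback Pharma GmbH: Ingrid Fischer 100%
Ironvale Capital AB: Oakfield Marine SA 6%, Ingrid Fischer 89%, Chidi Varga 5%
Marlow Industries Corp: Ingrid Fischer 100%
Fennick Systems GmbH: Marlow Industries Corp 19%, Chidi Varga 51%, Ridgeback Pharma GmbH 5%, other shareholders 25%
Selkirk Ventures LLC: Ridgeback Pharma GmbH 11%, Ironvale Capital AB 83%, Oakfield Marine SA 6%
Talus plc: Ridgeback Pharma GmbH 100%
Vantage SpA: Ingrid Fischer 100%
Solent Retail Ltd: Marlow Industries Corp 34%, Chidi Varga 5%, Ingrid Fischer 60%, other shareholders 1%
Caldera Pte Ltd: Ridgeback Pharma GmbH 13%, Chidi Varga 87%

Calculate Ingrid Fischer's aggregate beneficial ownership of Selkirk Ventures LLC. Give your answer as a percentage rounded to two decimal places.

Ingrid reaches Selkirk along 4 paths.
Via Ridgeback: 100% × 11% = 11%.
Via Oakfield → Ironvale: 81% × 6% × 83% = 4.0338%.
Via Ironvale: 89% × 83% = 73.87%.
Via Oakfield: 81% × 6% = 4.86%.
Total: 11% + 4.0338% + 73.87% + 4.86% = 93.7638%.
Rounded: 93.76%.

93.76%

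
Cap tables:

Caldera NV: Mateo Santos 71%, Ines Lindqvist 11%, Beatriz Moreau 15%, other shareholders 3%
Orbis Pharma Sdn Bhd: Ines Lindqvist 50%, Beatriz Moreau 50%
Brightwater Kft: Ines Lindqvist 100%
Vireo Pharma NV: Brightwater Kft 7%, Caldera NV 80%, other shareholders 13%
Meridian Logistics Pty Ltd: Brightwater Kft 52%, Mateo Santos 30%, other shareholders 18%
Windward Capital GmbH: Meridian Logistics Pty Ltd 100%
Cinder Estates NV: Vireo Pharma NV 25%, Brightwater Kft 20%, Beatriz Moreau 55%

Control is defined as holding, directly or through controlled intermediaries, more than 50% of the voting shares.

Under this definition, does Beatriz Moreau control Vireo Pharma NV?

No

Beatriz holds 55% of Cinder, so Beatriz controls Cinder.
Neither Beatriz nor any entity Beatriz controls holds any voting interest in Vireo.
So Beatriz does not control Vireo.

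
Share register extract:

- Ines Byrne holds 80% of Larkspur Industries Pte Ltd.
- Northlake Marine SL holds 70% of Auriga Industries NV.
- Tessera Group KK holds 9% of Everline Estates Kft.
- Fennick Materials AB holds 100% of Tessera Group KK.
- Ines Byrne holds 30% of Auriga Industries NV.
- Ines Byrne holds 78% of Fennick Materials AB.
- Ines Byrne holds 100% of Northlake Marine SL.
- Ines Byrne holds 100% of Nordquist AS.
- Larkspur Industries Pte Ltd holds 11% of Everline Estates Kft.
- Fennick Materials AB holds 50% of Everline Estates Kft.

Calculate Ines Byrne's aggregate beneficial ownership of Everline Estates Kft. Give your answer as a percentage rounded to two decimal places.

54.82%

Ines reaches Everline along 3 paths.
Via Larkspur: 80% × 11% = 8.8%.
Via Fennick → Tessera: 78% × 100% × 9% = 7.02%.
Via Fennick: 78% × 50% = 39%.
Total: 8.8% + 7.02% + 39% = 54.82%.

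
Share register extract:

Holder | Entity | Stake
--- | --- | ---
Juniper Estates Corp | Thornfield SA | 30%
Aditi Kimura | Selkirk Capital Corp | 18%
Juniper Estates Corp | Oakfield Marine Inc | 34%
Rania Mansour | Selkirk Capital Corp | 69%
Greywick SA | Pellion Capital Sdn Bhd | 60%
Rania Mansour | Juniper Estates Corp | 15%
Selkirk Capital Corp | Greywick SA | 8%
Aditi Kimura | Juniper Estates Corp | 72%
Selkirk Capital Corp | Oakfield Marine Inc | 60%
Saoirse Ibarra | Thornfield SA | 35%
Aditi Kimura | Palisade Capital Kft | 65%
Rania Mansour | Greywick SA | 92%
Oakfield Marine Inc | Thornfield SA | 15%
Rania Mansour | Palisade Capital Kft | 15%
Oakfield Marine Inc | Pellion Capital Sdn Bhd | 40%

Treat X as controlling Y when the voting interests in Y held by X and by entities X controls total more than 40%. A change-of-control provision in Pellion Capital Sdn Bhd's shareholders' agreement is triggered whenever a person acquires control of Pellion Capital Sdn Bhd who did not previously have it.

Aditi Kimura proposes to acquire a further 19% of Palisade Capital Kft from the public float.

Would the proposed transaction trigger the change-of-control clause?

No

The purchase changes only Aditi's holdings, so Aditi is the only person who could newly come to control Pellion.
Aditi holds 72% of Juniper, so Aditi controls Juniper.
Aditi holds 65% of Palisade, so Aditi controls Palisade.
Neither Aditi nor any entity Aditi controls holds any voting interest in Pellion.
So before the transaction, Aditi does not control Pellion.
After the purchase, Aditi's direct stake in Palisade rises to 65% + 19% = 84%.
Aditi holds 84% of Palisade, so Aditi controls Palisade.
After the transaction, neither Aditi nor any entity Aditi controls holds a voting interest in Pellion, so Aditi still does not control it.
No new person acquires control, so the clause is not triggered.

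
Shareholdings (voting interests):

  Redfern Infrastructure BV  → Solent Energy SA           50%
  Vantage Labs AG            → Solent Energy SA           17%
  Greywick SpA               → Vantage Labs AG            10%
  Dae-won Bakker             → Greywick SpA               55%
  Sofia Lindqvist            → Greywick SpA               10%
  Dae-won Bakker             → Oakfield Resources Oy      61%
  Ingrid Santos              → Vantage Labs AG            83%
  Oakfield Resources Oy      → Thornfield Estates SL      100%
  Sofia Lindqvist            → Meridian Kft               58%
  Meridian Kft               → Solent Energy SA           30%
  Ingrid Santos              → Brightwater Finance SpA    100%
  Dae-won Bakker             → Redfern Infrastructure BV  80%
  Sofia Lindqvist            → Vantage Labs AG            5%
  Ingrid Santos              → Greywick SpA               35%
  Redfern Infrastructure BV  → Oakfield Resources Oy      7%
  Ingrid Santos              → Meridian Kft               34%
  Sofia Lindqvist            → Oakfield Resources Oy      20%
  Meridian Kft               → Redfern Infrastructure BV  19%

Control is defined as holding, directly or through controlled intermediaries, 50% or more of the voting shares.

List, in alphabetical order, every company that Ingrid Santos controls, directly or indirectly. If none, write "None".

Ingrid holds 100% of Brightwater, so Ingrid controls Brightwater.
Ingrid holds 83% of Vantage, so Ingrid controls Vantage.
No other company's threshold is met.

Brightwater Finance SpA, Vantage Labs AG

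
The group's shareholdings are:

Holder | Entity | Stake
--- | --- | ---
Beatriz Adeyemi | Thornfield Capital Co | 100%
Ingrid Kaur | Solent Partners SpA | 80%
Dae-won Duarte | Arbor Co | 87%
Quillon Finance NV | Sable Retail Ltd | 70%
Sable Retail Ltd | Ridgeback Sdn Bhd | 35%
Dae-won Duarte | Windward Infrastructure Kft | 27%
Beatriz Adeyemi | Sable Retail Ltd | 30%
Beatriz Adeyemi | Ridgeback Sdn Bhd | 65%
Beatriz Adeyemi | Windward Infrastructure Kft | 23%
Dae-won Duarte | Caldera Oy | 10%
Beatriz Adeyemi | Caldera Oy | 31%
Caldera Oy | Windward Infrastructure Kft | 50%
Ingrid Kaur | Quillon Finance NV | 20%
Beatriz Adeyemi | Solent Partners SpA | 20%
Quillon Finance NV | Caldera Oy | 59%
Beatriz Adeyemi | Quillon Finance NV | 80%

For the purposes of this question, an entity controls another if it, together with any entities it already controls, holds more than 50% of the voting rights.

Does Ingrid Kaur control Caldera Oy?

Ingrid holds 80% of Solent, so Ingrid controls Solent.
Neither Ingrid nor any entity Ingrid controls holds any voting interest in Caldera.
So Ingrid does not control Caldera.

No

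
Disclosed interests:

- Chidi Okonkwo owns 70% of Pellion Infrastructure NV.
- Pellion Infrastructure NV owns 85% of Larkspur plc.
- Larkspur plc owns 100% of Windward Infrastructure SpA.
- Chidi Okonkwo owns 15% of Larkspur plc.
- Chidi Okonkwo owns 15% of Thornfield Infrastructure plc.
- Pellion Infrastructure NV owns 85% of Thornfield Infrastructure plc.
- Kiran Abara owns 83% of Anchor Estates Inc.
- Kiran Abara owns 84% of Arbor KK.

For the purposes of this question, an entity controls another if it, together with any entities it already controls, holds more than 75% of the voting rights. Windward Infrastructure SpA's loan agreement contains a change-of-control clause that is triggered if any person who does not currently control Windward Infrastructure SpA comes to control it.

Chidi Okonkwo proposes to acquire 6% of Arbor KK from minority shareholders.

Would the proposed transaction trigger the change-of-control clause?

No

The purchase changes only Chidi's holdings, so Chidi is the only person who could newly come to control Windward.
Chidi's largest direct stake is 70% in Pellion, which does not meet the threshold, so Chidi controls no company.
Neither Chidi nor any entity Chidi controls holds any voting interest in Windward.
So before the transaction, Chidi does not control Windward.
After the purchase, Chidi holds 6% of Arbor directly.
Chidi's side now holds 6% of Arbor, not > 75%, so Chidi still does not control Arbor.
After the transaction, neither Chidi nor any entity Chidi controls holds a voting interest in Windward, so Chidi still does not control it.
No new person acquires control, so the clause is not triggered.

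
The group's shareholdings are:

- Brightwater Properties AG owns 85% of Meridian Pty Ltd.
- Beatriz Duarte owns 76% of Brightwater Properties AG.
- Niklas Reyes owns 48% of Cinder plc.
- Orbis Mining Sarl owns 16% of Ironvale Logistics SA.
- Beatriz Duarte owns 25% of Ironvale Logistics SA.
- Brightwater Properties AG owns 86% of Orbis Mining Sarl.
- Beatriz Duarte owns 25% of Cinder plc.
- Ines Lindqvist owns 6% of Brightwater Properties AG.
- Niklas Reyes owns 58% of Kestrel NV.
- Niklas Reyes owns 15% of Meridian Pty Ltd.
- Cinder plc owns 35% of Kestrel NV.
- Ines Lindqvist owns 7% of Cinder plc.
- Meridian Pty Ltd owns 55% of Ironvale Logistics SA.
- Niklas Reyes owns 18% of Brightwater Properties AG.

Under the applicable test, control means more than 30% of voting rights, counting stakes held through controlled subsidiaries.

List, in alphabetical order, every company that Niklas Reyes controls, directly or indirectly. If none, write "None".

Niklas holds 48% of Cinder, so Niklas controls Cinder.
Cinder and Niklas together hold 35% + 58% = 93% of Kestrel, so Niklas controls Kestrel.
No other company's threshold is met.

Cinder plc, Kestrel NV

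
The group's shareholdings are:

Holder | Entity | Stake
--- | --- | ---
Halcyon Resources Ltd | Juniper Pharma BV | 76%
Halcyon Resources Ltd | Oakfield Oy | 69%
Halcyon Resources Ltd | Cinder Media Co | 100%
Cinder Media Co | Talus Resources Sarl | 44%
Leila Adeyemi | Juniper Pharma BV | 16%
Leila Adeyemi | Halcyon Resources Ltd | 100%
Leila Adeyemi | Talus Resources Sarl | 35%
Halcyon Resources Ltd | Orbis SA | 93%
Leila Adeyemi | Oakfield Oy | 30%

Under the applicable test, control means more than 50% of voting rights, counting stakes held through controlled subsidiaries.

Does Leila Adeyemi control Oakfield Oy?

Yes

Leila holds 100% of Halcyon, so Leila controls Halcyon.
Leila and Halcyon together hold 30% + 69% = 99% of Oakfield, so Leila controls Oakfield.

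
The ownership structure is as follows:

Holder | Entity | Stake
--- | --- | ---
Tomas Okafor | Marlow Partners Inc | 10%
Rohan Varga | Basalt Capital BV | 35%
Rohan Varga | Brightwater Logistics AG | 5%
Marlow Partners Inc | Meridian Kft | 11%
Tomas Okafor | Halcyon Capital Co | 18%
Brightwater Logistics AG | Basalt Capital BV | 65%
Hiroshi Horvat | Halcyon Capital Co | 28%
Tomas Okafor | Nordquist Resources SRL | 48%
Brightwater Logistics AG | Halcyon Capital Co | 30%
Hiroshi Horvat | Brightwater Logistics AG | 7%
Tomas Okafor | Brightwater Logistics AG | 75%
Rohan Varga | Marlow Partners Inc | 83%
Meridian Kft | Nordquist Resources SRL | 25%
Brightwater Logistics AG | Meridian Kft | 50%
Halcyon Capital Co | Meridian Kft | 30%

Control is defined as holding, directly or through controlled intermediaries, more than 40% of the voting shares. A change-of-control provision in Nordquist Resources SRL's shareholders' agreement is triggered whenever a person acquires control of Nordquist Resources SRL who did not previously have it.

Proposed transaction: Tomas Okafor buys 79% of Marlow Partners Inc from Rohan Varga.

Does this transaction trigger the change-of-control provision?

The purchase adds only to Tomas's holdings (Rohan's stake shrinks), so Tomas is the only person who could newly come to control Nordquist.
Tomas holds 75% of Brightwater, so Tomas controls Brightwater.
Tomas and Brightwater together hold 18% + 30% = 48% of Halcyon, so Tomas controls Halcyon.
Brightwater and Halcyon together hold 50% + 30% = 80% of Meridian, so Tomas controls Meridian.
Tomas and Meridian together hold 48% + 25% = 73% of Nordquist, so Tomas controls Nordquist.
So Tomas already controls Nordquist before the transaction.
After the purchase, Tomas's direct stake in Marlow rises to 10% + 79% = 89%, and Rohan's stake falls to 4%.
Tomas controlled Nordquist already, so this is not a new person acquiring control; every other person's position is unchanged or reduced.
No new person acquires control, so the clause is not triggered.

No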